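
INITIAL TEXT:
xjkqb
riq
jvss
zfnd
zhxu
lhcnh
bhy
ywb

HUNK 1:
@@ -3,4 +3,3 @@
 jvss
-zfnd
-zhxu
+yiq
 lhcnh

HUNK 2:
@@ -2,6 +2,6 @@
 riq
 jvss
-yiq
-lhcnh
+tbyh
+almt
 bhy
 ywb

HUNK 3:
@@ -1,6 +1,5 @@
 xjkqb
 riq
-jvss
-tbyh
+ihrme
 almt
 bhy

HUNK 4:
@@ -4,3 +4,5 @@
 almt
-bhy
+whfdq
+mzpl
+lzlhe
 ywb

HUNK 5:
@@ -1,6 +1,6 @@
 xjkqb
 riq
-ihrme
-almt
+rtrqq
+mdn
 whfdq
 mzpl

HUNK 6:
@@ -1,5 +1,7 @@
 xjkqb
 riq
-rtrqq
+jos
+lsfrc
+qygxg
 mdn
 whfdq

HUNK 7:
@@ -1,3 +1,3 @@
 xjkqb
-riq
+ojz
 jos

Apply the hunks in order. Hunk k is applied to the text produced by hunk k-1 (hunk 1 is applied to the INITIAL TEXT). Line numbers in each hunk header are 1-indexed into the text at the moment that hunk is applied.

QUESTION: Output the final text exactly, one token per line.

Hunk 1: at line 3 remove [zfnd,zhxu] add [yiq] -> 7 lines: xjkqb riq jvss yiq lhcnh bhy ywb
Hunk 2: at line 2 remove [yiq,lhcnh] add [tbyh,almt] -> 7 lines: xjkqb riq jvss tbyh almt bhy ywb
Hunk 3: at line 1 remove [jvss,tbyh] add [ihrme] -> 6 lines: xjkqb riq ihrme almt bhy ywb
Hunk 4: at line 4 remove [bhy] add [whfdq,mzpl,lzlhe] -> 8 lines: xjkqb riq ihrme almt whfdq mzpl lzlhe ywb
Hunk 5: at line 1 remove [ihrme,almt] add [rtrqq,mdn] -> 8 lines: xjkqb riq rtrqq mdn whfdq mzpl lzlhe ywb
Hunk 6: at line 1 remove [rtrqq] add [jos,lsfrc,qygxg] -> 10 lines: xjkqb riq jos lsfrc qygxg mdn whfdq mzpl lzlhe ywb
Hunk 7: at line 1 remove [riq] add [ojz] -> 10 lines: xjkqb ojz jos lsfrc qygxg mdn whfdq mzpl lzlhe ywb

Answer: xjkqb
ojz
jos
lsfrc
qygxg
mdn
whfdq
mzpl
lzlhe
ywb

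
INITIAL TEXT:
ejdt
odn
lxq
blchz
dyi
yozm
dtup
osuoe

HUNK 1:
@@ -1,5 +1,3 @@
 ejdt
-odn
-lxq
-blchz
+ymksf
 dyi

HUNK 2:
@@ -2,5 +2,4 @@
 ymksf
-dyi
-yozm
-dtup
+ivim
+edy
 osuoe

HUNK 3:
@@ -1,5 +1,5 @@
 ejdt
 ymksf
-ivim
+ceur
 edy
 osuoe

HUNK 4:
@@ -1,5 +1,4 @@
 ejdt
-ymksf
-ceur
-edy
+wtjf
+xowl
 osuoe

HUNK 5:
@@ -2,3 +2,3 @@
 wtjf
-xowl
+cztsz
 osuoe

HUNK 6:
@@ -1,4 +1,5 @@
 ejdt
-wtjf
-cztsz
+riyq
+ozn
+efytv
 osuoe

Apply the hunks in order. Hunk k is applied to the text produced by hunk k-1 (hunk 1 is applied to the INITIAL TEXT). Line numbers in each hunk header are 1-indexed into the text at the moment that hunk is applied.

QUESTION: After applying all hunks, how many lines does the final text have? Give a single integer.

Answer: 5

Derivation:
Hunk 1: at line 1 remove [odn,lxq,blchz] add [ymksf] -> 6 lines: ejdt ymksf dyi yozm dtup osuoe
Hunk 2: at line 2 remove [dyi,yozm,dtup] add [ivim,edy] -> 5 lines: ejdt ymksf ivim edy osuoe
Hunk 3: at line 1 remove [ivim] add [ceur] -> 5 lines: ejdt ymksf ceur edy osuoe
Hunk 4: at line 1 remove [ymksf,ceur,edy] add [wtjf,xowl] -> 4 lines: ejdt wtjf xowl osuoe
Hunk 5: at line 2 remove [xowl] add [cztsz] -> 4 lines: ejdt wtjf cztsz osuoe
Hunk 6: at line 1 remove [wtjf,cztsz] add [riyq,ozn,efytv] -> 5 lines: ejdt riyq ozn efytv osuoe
Final line count: 5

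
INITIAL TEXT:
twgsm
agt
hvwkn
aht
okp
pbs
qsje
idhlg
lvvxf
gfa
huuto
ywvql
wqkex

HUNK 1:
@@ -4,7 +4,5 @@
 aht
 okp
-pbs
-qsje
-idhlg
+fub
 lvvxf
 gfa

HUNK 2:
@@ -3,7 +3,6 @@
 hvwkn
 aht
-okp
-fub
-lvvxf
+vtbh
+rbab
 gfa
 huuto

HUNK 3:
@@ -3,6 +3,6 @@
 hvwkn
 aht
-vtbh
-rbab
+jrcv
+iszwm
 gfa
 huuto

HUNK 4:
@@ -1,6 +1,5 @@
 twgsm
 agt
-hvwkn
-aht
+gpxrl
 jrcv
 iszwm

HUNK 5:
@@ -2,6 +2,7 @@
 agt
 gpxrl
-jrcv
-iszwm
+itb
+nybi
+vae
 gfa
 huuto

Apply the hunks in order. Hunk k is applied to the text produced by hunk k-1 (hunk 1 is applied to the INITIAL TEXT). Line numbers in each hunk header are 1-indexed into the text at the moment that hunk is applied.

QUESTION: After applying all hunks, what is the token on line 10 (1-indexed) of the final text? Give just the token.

Hunk 1: at line 4 remove [pbs,qsje,idhlg] add [fub] -> 11 lines: twgsm agt hvwkn aht okp fub lvvxf gfa huuto ywvql wqkex
Hunk 2: at line 3 remove [okp,fub,lvvxf] add [vtbh,rbab] -> 10 lines: twgsm agt hvwkn aht vtbh rbab gfa huuto ywvql wqkex
Hunk 3: at line 3 remove [vtbh,rbab] add [jrcv,iszwm] -> 10 lines: twgsm agt hvwkn aht jrcv iszwm gfa huuto ywvql wqkex
Hunk 4: at line 1 remove [hvwkn,aht] add [gpxrl] -> 9 lines: twgsm agt gpxrl jrcv iszwm gfa huuto ywvql wqkex
Hunk 5: at line 2 remove [jrcv,iszwm] add [itb,nybi,vae] -> 10 lines: twgsm agt gpxrl itb nybi vae gfa huuto ywvql wqkex
Final line 10: wqkex

Answer: wqkex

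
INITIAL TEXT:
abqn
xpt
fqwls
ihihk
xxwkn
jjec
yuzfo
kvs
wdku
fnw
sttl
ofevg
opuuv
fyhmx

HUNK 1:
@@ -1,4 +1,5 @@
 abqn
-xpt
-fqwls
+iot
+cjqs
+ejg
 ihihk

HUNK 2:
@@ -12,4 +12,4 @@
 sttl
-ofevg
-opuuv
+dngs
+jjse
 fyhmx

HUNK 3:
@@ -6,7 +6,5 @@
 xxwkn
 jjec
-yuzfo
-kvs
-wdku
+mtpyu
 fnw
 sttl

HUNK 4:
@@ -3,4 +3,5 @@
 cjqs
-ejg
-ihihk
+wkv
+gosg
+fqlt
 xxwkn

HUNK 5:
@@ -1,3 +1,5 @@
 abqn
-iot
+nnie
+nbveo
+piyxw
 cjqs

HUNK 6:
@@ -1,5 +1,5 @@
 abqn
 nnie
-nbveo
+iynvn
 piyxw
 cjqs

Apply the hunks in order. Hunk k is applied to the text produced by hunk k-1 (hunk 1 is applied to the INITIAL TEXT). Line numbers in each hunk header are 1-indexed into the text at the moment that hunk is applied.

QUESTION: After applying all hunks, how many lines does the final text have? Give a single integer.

Hunk 1: at line 1 remove [xpt,fqwls] add [iot,cjqs,ejg] -> 15 lines: abqn iot cjqs ejg ihihk xxwkn jjec yuzfo kvs wdku fnw sttl ofevg opuuv fyhmx
Hunk 2: at line 12 remove [ofevg,opuuv] add [dngs,jjse] -> 15 lines: abqn iot cjqs ejg ihihk xxwkn jjec yuzfo kvs wdku fnw sttl dngs jjse fyhmx
Hunk 3: at line 6 remove [yuzfo,kvs,wdku] add [mtpyu] -> 13 lines: abqn iot cjqs ejg ihihk xxwkn jjec mtpyu fnw sttl dngs jjse fyhmx
Hunk 4: at line 3 remove [ejg,ihihk] add [wkv,gosg,fqlt] -> 14 lines: abqn iot cjqs wkv gosg fqlt xxwkn jjec mtpyu fnw sttl dngs jjse fyhmx
Hunk 5: at line 1 remove [iot] add [nnie,nbveo,piyxw] -> 16 lines: abqn nnie nbveo piyxw cjqs wkv gosg fqlt xxwkn jjec mtpyu fnw sttl dngs jjse fyhmx
Hunk 6: at line 1 remove [nbveo] add [iynvn] -> 16 lines: abqn nnie iynvn piyxw cjqs wkv gosg fqlt xxwkn jjec mtpyu fnw sttl dngs jjse fyhmx
Final line count: 16

Answer: 16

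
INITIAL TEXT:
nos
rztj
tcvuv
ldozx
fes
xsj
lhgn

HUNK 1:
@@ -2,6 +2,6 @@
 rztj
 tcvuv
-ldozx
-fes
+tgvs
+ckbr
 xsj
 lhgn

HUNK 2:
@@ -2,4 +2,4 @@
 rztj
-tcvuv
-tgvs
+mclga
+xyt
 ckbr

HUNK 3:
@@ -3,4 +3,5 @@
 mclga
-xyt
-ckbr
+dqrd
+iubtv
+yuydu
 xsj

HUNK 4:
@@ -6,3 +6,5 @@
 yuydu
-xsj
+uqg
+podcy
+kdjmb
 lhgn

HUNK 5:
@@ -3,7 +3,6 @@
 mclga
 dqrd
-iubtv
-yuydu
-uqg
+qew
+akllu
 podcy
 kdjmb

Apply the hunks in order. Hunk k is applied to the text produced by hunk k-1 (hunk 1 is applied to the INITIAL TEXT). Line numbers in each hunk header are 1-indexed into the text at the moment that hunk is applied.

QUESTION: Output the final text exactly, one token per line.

Hunk 1: at line 2 remove [ldozx,fes] add [tgvs,ckbr] -> 7 lines: nos rztj tcvuv tgvs ckbr xsj lhgn
Hunk 2: at line 2 remove [tcvuv,tgvs] add [mclga,xyt] -> 7 lines: nos rztj mclga xyt ckbr xsj lhgn
Hunk 3: at line 3 remove [xyt,ckbr] add [dqrd,iubtv,yuydu] -> 8 lines: nos rztj mclga dqrd iubtv yuydu xsj lhgn
Hunk 4: at line 6 remove [xsj] add [uqg,podcy,kdjmb] -> 10 lines: nos rztj mclga dqrd iubtv yuydu uqg podcy kdjmb lhgn
Hunk 5: at line 3 remove [iubtv,yuydu,uqg] add [qew,akllu] -> 9 lines: nos rztj mclga dqrd qew akllu podcy kdjmb lhgn

Answer: nos
rztj
mclga
dqrd
qew
akllu
podcy
kdjmb
lhgn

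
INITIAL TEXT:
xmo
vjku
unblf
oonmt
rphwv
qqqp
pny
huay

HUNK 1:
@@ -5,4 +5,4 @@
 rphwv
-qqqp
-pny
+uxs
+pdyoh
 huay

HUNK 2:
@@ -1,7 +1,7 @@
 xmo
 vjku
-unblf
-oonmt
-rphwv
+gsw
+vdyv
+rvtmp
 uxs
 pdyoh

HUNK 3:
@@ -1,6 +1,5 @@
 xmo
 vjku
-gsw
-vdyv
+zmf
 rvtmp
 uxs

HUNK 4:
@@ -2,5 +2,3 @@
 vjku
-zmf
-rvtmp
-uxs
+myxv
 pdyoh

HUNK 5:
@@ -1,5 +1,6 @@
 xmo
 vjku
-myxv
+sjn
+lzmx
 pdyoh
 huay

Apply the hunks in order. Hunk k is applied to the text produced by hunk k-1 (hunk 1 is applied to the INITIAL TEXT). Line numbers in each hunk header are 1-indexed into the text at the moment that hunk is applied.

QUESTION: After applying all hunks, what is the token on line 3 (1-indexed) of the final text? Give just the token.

Answer: sjn

Derivation:
Hunk 1: at line 5 remove [qqqp,pny] add [uxs,pdyoh] -> 8 lines: xmo vjku unblf oonmt rphwv uxs pdyoh huay
Hunk 2: at line 1 remove [unblf,oonmt,rphwv] add [gsw,vdyv,rvtmp] -> 8 lines: xmo vjku gsw vdyv rvtmp uxs pdyoh huay
Hunk 3: at line 1 remove [gsw,vdyv] add [zmf] -> 7 lines: xmo vjku zmf rvtmp uxs pdyoh huay
Hunk 4: at line 2 remove [zmf,rvtmp,uxs] add [myxv] -> 5 lines: xmo vjku myxv pdyoh huay
Hunk 5: at line 1 remove [myxv] add [sjn,lzmx] -> 6 lines: xmo vjku sjn lzmx pdyoh huay
Final line 3: sjn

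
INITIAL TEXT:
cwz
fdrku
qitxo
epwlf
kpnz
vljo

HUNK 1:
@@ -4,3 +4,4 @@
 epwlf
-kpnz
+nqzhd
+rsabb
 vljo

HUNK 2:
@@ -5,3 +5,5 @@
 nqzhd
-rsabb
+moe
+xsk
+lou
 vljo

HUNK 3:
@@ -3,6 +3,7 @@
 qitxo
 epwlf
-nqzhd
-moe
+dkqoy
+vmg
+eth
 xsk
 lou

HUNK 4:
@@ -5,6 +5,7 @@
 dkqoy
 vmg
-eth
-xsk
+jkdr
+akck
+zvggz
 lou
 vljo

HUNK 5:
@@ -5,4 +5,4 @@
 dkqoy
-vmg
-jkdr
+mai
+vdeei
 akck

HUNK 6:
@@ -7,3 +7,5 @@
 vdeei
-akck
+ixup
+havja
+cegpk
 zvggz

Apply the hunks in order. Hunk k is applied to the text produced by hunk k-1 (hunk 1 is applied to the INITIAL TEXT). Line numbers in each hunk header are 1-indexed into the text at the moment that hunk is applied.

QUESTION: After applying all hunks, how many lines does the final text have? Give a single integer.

Hunk 1: at line 4 remove [kpnz] add [nqzhd,rsabb] -> 7 lines: cwz fdrku qitxo epwlf nqzhd rsabb vljo
Hunk 2: at line 5 remove [rsabb] add [moe,xsk,lou] -> 9 lines: cwz fdrku qitxo epwlf nqzhd moe xsk lou vljo
Hunk 3: at line 3 remove [nqzhd,moe] add [dkqoy,vmg,eth] -> 10 lines: cwz fdrku qitxo epwlf dkqoy vmg eth xsk lou vljo
Hunk 4: at line 5 remove [eth,xsk] add [jkdr,akck,zvggz] -> 11 lines: cwz fdrku qitxo epwlf dkqoy vmg jkdr akck zvggz lou vljo
Hunk 5: at line 5 remove [vmg,jkdr] add [mai,vdeei] -> 11 lines: cwz fdrku qitxo epwlf dkqoy mai vdeei akck zvggz lou vljo
Hunk 6: at line 7 remove [akck] add [ixup,havja,cegpk] -> 13 lines: cwz fdrku qitxo epwlf dkqoy mai vdeei ixup havja cegpk zvggz lou vljo
Final line count: 13

Answer: 13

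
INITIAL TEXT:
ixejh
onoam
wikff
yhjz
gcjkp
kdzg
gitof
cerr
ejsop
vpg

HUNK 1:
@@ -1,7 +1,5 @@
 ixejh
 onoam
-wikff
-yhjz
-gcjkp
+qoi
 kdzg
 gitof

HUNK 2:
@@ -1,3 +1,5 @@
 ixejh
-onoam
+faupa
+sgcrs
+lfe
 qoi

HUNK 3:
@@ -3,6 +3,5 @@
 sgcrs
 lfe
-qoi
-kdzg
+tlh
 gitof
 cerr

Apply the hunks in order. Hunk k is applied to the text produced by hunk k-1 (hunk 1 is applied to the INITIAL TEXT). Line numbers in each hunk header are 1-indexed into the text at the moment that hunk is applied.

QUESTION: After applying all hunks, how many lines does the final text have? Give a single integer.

Hunk 1: at line 1 remove [wikff,yhjz,gcjkp] add [qoi] -> 8 lines: ixejh onoam qoi kdzg gitof cerr ejsop vpg
Hunk 2: at line 1 remove [onoam] add [faupa,sgcrs,lfe] -> 10 lines: ixejh faupa sgcrs lfe qoi kdzg gitof cerr ejsop vpg
Hunk 3: at line 3 remove [qoi,kdzg] add [tlh] -> 9 lines: ixejh faupa sgcrs lfe tlh gitof cerr ejsop vpg
Final line count: 9

Answer: 9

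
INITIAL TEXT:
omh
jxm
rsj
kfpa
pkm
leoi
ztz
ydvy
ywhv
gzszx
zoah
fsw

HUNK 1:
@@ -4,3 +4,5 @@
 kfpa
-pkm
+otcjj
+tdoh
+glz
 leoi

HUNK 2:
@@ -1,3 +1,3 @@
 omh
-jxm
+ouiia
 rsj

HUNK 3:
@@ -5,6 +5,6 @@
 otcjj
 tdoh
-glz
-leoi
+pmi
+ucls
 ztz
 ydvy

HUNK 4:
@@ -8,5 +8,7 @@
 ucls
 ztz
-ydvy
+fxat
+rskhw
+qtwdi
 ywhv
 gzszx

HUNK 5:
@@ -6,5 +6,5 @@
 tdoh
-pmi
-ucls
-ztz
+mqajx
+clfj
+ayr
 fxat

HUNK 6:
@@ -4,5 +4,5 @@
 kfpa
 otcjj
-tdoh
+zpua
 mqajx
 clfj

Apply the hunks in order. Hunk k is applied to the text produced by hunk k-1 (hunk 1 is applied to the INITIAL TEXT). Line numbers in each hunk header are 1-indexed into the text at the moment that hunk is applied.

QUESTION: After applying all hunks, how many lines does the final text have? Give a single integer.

Answer: 16

Derivation:
Hunk 1: at line 4 remove [pkm] add [otcjj,tdoh,glz] -> 14 lines: omh jxm rsj kfpa otcjj tdoh glz leoi ztz ydvy ywhv gzszx zoah fsw
Hunk 2: at line 1 remove [jxm] add [ouiia] -> 14 lines: omh ouiia rsj kfpa otcjj tdoh glz leoi ztz ydvy ywhv gzszx zoah fsw
Hunk 3: at line 5 remove [glz,leoi] add [pmi,ucls] -> 14 lines: omh ouiia rsj kfpa otcjj tdoh pmi ucls ztz ydvy ywhv gzszx zoah fsw
Hunk 4: at line 8 remove [ydvy] add [fxat,rskhw,qtwdi] -> 16 lines: omh ouiia rsj kfpa otcjj tdoh pmi ucls ztz fxat rskhw qtwdi ywhv gzszx zoah fsw
Hunk 5: at line 6 remove [pmi,ucls,ztz] add [mqajx,clfj,ayr] -> 16 lines: omh ouiia rsj kfpa otcjj tdoh mqajx clfj ayr fxat rskhw qtwdi ywhv gzszx zoah fsw
Hunk 6: at line 4 remove [tdoh] add [zpua] -> 16 lines: omh ouiia rsj kfpa otcjj zpua mqajx clfj ayr fxat rskhw qtwdi ywhv gzszx zoah fsw
Final line count: 16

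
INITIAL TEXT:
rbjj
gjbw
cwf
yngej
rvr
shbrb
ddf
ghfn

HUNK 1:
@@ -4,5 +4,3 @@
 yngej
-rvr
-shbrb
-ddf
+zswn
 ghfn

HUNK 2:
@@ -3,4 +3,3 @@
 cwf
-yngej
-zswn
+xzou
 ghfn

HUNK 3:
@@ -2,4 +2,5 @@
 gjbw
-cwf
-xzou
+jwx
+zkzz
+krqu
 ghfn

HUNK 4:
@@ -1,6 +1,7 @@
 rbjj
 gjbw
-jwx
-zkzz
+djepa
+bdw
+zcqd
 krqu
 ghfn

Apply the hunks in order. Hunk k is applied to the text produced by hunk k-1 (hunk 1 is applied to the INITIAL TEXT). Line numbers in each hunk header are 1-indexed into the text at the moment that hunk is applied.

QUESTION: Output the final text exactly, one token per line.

Answer: rbjj
gjbw
djepa
bdw
zcqd
krqu
ghfn

Derivation:
Hunk 1: at line 4 remove [rvr,shbrb,ddf] add [zswn] -> 6 lines: rbjj gjbw cwf yngej zswn ghfn
Hunk 2: at line 3 remove [yngej,zswn] add [xzou] -> 5 lines: rbjj gjbw cwf xzou ghfn
Hunk 3: at line 2 remove [cwf,xzou] add [jwx,zkzz,krqu] -> 6 lines: rbjj gjbw jwx zkzz krqu ghfn
Hunk 4: at line 1 remove [jwx,zkzz] add [djepa,bdw,zcqd] -> 7 lines: rbjj gjbw djepa bdw zcqd krqu ghfn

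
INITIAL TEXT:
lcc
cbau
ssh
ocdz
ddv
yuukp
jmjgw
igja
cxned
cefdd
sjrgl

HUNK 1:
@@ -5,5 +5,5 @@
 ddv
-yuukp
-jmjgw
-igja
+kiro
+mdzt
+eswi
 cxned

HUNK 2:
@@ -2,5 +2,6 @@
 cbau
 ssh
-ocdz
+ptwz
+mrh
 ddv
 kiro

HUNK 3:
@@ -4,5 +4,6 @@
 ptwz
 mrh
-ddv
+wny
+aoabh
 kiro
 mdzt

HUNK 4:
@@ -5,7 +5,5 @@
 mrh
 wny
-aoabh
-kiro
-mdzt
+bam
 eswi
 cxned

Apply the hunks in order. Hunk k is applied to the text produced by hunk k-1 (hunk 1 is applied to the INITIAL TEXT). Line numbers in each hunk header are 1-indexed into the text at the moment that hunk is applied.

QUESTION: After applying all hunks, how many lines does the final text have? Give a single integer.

Hunk 1: at line 5 remove [yuukp,jmjgw,igja] add [kiro,mdzt,eswi] -> 11 lines: lcc cbau ssh ocdz ddv kiro mdzt eswi cxned cefdd sjrgl
Hunk 2: at line 2 remove [ocdz] add [ptwz,mrh] -> 12 lines: lcc cbau ssh ptwz mrh ddv kiro mdzt eswi cxned cefdd sjrgl
Hunk 3: at line 4 remove [ddv] add [wny,aoabh] -> 13 lines: lcc cbau ssh ptwz mrh wny aoabh kiro mdzt eswi cxned cefdd sjrgl
Hunk 4: at line 5 remove [aoabh,kiro,mdzt] add [bam] -> 11 lines: lcc cbau ssh ptwz mrh wny bam eswi cxned cefdd sjrgl
Final line count: 11

Answer: 11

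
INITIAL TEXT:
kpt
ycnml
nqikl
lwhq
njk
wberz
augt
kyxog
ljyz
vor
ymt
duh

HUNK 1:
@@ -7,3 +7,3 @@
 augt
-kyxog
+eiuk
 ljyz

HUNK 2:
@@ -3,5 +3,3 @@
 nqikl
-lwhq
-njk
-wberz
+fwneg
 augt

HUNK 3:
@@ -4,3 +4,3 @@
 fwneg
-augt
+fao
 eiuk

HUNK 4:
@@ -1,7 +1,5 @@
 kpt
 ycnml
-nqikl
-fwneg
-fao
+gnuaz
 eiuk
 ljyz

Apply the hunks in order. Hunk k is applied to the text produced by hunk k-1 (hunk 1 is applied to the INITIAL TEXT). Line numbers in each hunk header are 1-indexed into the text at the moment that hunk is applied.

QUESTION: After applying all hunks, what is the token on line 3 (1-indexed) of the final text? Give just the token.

Hunk 1: at line 7 remove [kyxog] add [eiuk] -> 12 lines: kpt ycnml nqikl lwhq njk wberz augt eiuk ljyz vor ymt duh
Hunk 2: at line 3 remove [lwhq,njk,wberz] add [fwneg] -> 10 lines: kpt ycnml nqikl fwneg augt eiuk ljyz vor ymt duh
Hunk 3: at line 4 remove [augt] add [fao] -> 10 lines: kpt ycnml nqikl fwneg fao eiuk ljyz vor ymt duh
Hunk 4: at line 1 remove [nqikl,fwneg,fao] add [gnuaz] -> 8 lines: kpt ycnml gnuaz eiuk ljyz vor ymt duh
Final line 3: gnuaz

Answer: gnuaz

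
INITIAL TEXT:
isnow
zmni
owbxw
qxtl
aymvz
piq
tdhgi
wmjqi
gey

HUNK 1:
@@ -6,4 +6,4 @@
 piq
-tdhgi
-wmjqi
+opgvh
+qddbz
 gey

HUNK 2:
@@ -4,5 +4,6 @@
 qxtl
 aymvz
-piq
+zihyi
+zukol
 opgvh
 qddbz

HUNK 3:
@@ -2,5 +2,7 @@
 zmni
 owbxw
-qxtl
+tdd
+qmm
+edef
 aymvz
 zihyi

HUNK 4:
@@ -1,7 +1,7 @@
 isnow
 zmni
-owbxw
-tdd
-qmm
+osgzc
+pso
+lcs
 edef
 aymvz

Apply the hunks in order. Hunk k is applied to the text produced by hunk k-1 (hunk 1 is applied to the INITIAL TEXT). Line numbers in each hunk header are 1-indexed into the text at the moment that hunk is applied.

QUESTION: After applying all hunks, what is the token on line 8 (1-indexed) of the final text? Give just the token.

Hunk 1: at line 6 remove [tdhgi,wmjqi] add [opgvh,qddbz] -> 9 lines: isnow zmni owbxw qxtl aymvz piq opgvh qddbz gey
Hunk 2: at line 4 remove [piq] add [zihyi,zukol] -> 10 lines: isnow zmni owbxw qxtl aymvz zihyi zukol opgvh qddbz gey
Hunk 3: at line 2 remove [qxtl] add [tdd,qmm,edef] -> 12 lines: isnow zmni owbxw tdd qmm edef aymvz zihyi zukol opgvh qddbz gey
Hunk 4: at line 1 remove [owbxw,tdd,qmm] add [osgzc,pso,lcs] -> 12 lines: isnow zmni osgzc pso lcs edef aymvz zihyi zukol opgvh qddbz gey
Final line 8: zihyi

Answer: zihyi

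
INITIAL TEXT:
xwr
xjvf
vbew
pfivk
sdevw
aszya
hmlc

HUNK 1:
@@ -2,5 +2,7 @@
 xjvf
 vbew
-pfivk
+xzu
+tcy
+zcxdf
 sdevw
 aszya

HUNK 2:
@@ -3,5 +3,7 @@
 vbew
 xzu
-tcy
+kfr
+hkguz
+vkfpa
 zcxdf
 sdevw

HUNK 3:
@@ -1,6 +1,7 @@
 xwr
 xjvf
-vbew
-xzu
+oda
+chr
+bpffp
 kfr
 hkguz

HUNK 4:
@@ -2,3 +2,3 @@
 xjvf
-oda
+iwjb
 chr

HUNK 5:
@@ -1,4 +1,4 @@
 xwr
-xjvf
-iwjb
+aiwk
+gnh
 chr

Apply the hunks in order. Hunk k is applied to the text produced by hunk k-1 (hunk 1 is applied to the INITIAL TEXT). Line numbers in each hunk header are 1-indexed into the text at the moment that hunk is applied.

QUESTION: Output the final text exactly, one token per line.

Answer: xwr
aiwk
gnh
chr
bpffp
kfr
hkguz
vkfpa
zcxdf
sdevw
aszya
hmlc

Derivation:
Hunk 1: at line 2 remove [pfivk] add [xzu,tcy,zcxdf] -> 9 lines: xwr xjvf vbew xzu tcy zcxdf sdevw aszya hmlc
Hunk 2: at line 3 remove [tcy] add [kfr,hkguz,vkfpa] -> 11 lines: xwr xjvf vbew xzu kfr hkguz vkfpa zcxdf sdevw aszya hmlc
Hunk 3: at line 1 remove [vbew,xzu] add [oda,chr,bpffp] -> 12 lines: xwr xjvf oda chr bpffp kfr hkguz vkfpa zcxdf sdevw aszya hmlc
Hunk 4: at line 2 remove [oda] add [iwjb] -> 12 lines: xwr xjvf iwjb chr bpffp kfr hkguz vkfpa zcxdf sdevw aszya hmlc
Hunk 5: at line 1 remove [xjvf,iwjb] add [aiwk,gnh] -> 12 lines: xwr aiwk gnh chr bpffp kfr hkguz vkfpa zcxdf sdevw aszya hmlc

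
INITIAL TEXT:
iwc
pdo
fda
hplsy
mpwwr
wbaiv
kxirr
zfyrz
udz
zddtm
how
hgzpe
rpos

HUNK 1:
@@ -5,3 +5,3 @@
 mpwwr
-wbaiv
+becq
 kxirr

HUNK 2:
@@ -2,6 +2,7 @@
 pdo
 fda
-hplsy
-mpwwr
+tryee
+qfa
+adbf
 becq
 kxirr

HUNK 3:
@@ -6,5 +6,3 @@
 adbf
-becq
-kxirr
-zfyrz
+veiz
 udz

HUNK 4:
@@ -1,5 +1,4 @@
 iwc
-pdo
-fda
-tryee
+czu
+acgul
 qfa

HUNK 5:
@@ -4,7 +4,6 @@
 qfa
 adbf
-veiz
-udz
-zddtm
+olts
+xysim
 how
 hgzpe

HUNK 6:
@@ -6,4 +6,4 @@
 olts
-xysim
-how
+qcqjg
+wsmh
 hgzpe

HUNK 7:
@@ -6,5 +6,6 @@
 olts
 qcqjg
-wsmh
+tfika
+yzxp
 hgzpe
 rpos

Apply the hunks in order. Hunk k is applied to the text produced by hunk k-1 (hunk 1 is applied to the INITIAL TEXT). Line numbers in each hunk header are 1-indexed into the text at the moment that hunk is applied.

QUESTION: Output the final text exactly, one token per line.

Hunk 1: at line 5 remove [wbaiv] add [becq] -> 13 lines: iwc pdo fda hplsy mpwwr becq kxirr zfyrz udz zddtm how hgzpe rpos
Hunk 2: at line 2 remove [hplsy,mpwwr] add [tryee,qfa,adbf] -> 14 lines: iwc pdo fda tryee qfa adbf becq kxirr zfyrz udz zddtm how hgzpe rpos
Hunk 3: at line 6 remove [becq,kxirr,zfyrz] add [veiz] -> 12 lines: iwc pdo fda tryee qfa adbf veiz udz zddtm how hgzpe rpos
Hunk 4: at line 1 remove [pdo,fda,tryee] add [czu,acgul] -> 11 lines: iwc czu acgul qfa adbf veiz udz zddtm how hgzpe rpos
Hunk 5: at line 4 remove [veiz,udz,zddtm] add [olts,xysim] -> 10 lines: iwc czu acgul qfa adbf olts xysim how hgzpe rpos
Hunk 6: at line 6 remove [xysim,how] add [qcqjg,wsmh] -> 10 lines: iwc czu acgul qfa adbf olts qcqjg wsmh hgzpe rpos
Hunk 7: at line 6 remove [wsmh] add [tfika,yzxp] -> 11 lines: iwc czu acgul qfa adbf olts qcqjg tfika yzxp hgzpe rpos

Answer: iwc
czu
acgul
qfa
adbf
olts
qcqjg
tfika
yzxp
hgzpe
rpos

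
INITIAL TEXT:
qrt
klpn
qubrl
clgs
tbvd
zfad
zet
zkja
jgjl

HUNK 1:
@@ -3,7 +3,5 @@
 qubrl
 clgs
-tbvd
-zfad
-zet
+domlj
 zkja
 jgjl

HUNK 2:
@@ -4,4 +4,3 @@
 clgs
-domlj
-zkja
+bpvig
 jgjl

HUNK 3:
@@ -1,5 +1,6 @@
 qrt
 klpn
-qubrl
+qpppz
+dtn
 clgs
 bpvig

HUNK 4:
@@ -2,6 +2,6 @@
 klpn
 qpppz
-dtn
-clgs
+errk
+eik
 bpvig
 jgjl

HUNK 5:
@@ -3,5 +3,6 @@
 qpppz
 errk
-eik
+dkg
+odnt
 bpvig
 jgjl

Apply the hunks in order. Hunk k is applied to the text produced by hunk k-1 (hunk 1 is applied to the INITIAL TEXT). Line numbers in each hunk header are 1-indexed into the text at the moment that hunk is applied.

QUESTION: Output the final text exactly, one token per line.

Hunk 1: at line 3 remove [tbvd,zfad,zet] add [domlj] -> 7 lines: qrt klpn qubrl clgs domlj zkja jgjl
Hunk 2: at line 4 remove [domlj,zkja] add [bpvig] -> 6 lines: qrt klpn qubrl clgs bpvig jgjl
Hunk 3: at line 1 remove [qubrl] add [qpppz,dtn] -> 7 lines: qrt klpn qpppz dtn clgs bpvig jgjl
Hunk 4: at line 2 remove [dtn,clgs] add [errk,eik] -> 7 lines: qrt klpn qpppz errk eik bpvig jgjl
Hunk 5: at line 3 remove [eik] add [dkg,odnt] -> 8 lines: qrt klpn qpppz errk dkg odnt bpvig jgjl

Answer: qrt
klpn
qpppz
errk
dkg
odnt
bpvig
jgjl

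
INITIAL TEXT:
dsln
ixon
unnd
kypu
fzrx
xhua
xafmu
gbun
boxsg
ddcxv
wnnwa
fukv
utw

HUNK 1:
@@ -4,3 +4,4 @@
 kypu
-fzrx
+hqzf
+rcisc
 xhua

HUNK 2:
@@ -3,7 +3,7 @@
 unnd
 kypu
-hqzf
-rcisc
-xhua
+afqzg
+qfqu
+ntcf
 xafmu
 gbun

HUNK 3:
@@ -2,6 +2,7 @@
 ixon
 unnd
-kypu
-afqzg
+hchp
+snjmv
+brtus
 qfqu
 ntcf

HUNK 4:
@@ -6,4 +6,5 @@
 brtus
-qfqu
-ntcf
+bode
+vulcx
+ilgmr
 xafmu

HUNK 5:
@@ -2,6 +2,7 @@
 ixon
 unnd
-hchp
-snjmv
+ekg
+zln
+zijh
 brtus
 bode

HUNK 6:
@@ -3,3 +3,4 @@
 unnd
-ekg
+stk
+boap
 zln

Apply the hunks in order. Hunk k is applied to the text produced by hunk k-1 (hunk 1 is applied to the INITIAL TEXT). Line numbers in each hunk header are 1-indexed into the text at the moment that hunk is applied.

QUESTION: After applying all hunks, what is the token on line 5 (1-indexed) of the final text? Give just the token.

Hunk 1: at line 4 remove [fzrx] add [hqzf,rcisc] -> 14 lines: dsln ixon unnd kypu hqzf rcisc xhua xafmu gbun boxsg ddcxv wnnwa fukv utw
Hunk 2: at line 3 remove [hqzf,rcisc,xhua] add [afqzg,qfqu,ntcf] -> 14 lines: dsln ixon unnd kypu afqzg qfqu ntcf xafmu gbun boxsg ddcxv wnnwa fukv utw
Hunk 3: at line 2 remove [kypu,afqzg] add [hchp,snjmv,brtus] -> 15 lines: dsln ixon unnd hchp snjmv brtus qfqu ntcf xafmu gbun boxsg ddcxv wnnwa fukv utw
Hunk 4: at line 6 remove [qfqu,ntcf] add [bode,vulcx,ilgmr] -> 16 lines: dsln ixon unnd hchp snjmv brtus bode vulcx ilgmr xafmu gbun boxsg ddcxv wnnwa fukv utw
Hunk 5: at line 2 remove [hchp,snjmv] add [ekg,zln,zijh] -> 17 lines: dsln ixon unnd ekg zln zijh brtus bode vulcx ilgmr xafmu gbun boxsg ddcxv wnnwa fukv utw
Hunk 6: at line 3 remove [ekg] add [stk,boap] -> 18 lines: dsln ixon unnd stk boap zln zijh brtus bode vulcx ilgmr xafmu gbun boxsg ddcxv wnnwa fukv utw
Final line 5: boap

Answer: boap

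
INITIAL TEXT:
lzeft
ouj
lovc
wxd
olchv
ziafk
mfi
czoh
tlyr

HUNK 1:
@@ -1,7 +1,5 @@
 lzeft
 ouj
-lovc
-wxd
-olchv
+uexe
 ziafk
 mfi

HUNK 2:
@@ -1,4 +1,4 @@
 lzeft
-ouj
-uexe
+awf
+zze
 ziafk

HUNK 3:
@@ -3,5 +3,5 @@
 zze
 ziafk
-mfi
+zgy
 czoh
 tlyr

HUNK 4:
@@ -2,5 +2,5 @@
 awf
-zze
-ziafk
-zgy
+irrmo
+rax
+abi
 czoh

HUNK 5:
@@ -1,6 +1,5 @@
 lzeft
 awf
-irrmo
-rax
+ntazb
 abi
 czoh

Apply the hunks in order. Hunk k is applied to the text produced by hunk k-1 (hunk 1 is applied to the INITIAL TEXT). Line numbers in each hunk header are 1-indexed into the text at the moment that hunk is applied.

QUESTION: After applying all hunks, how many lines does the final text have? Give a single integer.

Hunk 1: at line 1 remove [lovc,wxd,olchv] add [uexe] -> 7 lines: lzeft ouj uexe ziafk mfi czoh tlyr
Hunk 2: at line 1 remove [ouj,uexe] add [awf,zze] -> 7 lines: lzeft awf zze ziafk mfi czoh tlyr
Hunk 3: at line 3 remove [mfi] add [zgy] -> 7 lines: lzeft awf zze ziafk zgy czoh tlyr
Hunk 4: at line 2 remove [zze,ziafk,zgy] add [irrmo,rax,abi] -> 7 lines: lzeft awf irrmo rax abi czoh tlyr
Hunk 5: at line 1 remove [irrmo,rax] add [ntazb] -> 6 lines: lzeft awf ntazb abi czoh tlyr
Final line count: 6

Answer: 6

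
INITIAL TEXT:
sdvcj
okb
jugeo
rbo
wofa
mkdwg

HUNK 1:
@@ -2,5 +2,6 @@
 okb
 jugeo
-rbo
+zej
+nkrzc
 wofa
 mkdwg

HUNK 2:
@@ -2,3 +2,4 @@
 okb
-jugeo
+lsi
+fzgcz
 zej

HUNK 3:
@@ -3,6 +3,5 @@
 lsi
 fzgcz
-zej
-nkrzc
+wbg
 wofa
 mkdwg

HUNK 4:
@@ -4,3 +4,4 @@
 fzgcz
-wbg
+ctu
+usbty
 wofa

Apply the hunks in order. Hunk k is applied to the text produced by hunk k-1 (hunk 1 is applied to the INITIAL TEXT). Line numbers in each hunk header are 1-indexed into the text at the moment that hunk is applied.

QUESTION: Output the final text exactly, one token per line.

Hunk 1: at line 2 remove [rbo] add [zej,nkrzc] -> 7 lines: sdvcj okb jugeo zej nkrzc wofa mkdwg
Hunk 2: at line 2 remove [jugeo] add [lsi,fzgcz] -> 8 lines: sdvcj okb lsi fzgcz zej nkrzc wofa mkdwg
Hunk 3: at line 3 remove [zej,nkrzc] add [wbg] -> 7 lines: sdvcj okb lsi fzgcz wbg wofa mkdwg
Hunk 4: at line 4 remove [wbg] add [ctu,usbty] -> 8 lines: sdvcj okb lsi fzgcz ctu usbty wofa mkdwg

Answer: sdvcj
okb
lsi
fzgcz
ctu
usbty
wofa
mkdwg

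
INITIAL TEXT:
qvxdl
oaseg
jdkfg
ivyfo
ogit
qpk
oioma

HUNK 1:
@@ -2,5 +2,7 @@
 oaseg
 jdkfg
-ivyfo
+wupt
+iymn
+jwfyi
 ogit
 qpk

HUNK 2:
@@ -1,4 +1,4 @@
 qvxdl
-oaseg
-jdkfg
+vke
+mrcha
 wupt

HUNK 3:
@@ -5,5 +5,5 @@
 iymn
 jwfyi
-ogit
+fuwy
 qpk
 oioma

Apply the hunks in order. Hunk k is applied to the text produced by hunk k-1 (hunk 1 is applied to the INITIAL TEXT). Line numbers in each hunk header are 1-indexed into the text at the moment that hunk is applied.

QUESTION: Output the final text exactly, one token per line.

Hunk 1: at line 2 remove [ivyfo] add [wupt,iymn,jwfyi] -> 9 lines: qvxdl oaseg jdkfg wupt iymn jwfyi ogit qpk oioma
Hunk 2: at line 1 remove [oaseg,jdkfg] add [vke,mrcha] -> 9 lines: qvxdl vke mrcha wupt iymn jwfyi ogit qpk oioma
Hunk 3: at line 5 remove [ogit] add [fuwy] -> 9 lines: qvxdl vke mrcha wupt iymn jwfyi fuwy qpk oioma

Answer: qvxdl
vke
mrcha
wupt
iymn
jwfyi
fuwy
qpk
oioma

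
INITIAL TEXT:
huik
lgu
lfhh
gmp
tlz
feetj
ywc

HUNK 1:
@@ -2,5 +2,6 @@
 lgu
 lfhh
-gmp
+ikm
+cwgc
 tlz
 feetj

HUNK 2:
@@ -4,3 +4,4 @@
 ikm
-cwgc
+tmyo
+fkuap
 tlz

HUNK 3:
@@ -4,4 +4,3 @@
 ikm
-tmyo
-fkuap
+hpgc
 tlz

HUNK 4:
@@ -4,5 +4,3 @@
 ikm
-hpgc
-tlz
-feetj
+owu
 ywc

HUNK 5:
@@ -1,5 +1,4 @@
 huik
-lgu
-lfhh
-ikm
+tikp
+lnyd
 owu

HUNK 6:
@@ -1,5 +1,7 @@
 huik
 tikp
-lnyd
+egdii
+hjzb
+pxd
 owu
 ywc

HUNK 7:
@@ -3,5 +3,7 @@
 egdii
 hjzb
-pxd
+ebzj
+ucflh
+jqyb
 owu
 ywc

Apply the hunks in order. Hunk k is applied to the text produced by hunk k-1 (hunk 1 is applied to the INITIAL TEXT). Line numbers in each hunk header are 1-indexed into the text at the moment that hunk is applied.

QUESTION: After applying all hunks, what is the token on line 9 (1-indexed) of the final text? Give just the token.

Answer: ywc

Derivation:
Hunk 1: at line 2 remove [gmp] add [ikm,cwgc] -> 8 lines: huik lgu lfhh ikm cwgc tlz feetj ywc
Hunk 2: at line 4 remove [cwgc] add [tmyo,fkuap] -> 9 lines: huik lgu lfhh ikm tmyo fkuap tlz feetj ywc
Hunk 3: at line 4 remove [tmyo,fkuap] add [hpgc] -> 8 lines: huik lgu lfhh ikm hpgc tlz feetj ywc
Hunk 4: at line 4 remove [hpgc,tlz,feetj] add [owu] -> 6 lines: huik lgu lfhh ikm owu ywc
Hunk 5: at line 1 remove [lgu,lfhh,ikm] add [tikp,lnyd] -> 5 lines: huik tikp lnyd owu ywc
Hunk 6: at line 1 remove [lnyd] add [egdii,hjzb,pxd] -> 7 lines: huik tikp egdii hjzb pxd owu ywc
Hunk 7: at line 3 remove [pxd] add [ebzj,ucflh,jqyb] -> 9 lines: huik tikp egdii hjzb ebzj ucflh jqyb owu ywc
Final line 9: ywc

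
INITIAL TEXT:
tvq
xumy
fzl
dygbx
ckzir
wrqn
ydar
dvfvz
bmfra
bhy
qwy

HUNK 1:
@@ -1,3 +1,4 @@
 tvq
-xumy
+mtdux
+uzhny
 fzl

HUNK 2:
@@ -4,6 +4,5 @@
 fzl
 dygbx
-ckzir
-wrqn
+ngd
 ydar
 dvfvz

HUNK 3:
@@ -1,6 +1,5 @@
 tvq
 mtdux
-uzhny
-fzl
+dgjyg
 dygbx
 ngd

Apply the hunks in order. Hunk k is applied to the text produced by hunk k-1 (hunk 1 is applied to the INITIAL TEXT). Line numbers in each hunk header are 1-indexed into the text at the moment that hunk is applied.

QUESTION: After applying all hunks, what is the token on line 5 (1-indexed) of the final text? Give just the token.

Hunk 1: at line 1 remove [xumy] add [mtdux,uzhny] -> 12 lines: tvq mtdux uzhny fzl dygbx ckzir wrqn ydar dvfvz bmfra bhy qwy
Hunk 2: at line 4 remove [ckzir,wrqn] add [ngd] -> 11 lines: tvq mtdux uzhny fzl dygbx ngd ydar dvfvz bmfra bhy qwy
Hunk 3: at line 1 remove [uzhny,fzl] add [dgjyg] -> 10 lines: tvq mtdux dgjyg dygbx ngd ydar dvfvz bmfra bhy qwy
Final line 5: ngd

Answer: ngd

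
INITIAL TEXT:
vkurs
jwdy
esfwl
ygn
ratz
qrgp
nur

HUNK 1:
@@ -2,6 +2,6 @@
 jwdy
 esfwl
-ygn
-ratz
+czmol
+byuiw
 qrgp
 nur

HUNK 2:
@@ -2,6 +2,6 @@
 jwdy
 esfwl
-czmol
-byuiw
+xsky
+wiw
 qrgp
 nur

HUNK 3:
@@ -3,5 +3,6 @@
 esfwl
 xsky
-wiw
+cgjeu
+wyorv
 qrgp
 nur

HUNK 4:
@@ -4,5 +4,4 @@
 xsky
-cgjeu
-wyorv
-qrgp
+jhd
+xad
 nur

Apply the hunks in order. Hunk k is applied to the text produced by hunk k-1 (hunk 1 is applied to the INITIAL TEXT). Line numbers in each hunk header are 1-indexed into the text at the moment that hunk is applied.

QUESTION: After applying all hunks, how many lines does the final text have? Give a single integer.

Hunk 1: at line 2 remove [ygn,ratz] add [czmol,byuiw] -> 7 lines: vkurs jwdy esfwl czmol byuiw qrgp nur
Hunk 2: at line 2 remove [czmol,byuiw] add [xsky,wiw] -> 7 lines: vkurs jwdy esfwl xsky wiw qrgp nur
Hunk 3: at line 3 remove [wiw] add [cgjeu,wyorv] -> 8 lines: vkurs jwdy esfwl xsky cgjeu wyorv qrgp nur
Hunk 4: at line 4 remove [cgjeu,wyorv,qrgp] add [jhd,xad] -> 7 lines: vkurs jwdy esfwl xsky jhd xad nur
Final line count: 7

Answer: 7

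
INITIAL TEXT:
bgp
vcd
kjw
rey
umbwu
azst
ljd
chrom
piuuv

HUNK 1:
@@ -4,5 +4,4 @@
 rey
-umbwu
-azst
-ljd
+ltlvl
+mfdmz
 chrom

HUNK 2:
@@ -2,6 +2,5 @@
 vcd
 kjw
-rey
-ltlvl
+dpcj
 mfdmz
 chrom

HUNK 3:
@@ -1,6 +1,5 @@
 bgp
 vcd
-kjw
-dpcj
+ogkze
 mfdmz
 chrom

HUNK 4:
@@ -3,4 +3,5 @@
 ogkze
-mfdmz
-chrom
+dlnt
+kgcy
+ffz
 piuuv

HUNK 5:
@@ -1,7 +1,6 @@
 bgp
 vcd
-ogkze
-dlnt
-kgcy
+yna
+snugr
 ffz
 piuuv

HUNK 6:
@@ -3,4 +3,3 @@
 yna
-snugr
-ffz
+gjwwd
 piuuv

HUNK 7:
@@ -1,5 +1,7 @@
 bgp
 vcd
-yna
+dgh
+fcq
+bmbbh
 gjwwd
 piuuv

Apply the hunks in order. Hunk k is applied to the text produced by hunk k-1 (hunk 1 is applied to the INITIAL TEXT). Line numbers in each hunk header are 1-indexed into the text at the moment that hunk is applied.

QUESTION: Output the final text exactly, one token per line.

Answer: bgp
vcd
dgh
fcq
bmbbh
gjwwd
piuuv

Derivation:
Hunk 1: at line 4 remove [umbwu,azst,ljd] add [ltlvl,mfdmz] -> 8 lines: bgp vcd kjw rey ltlvl mfdmz chrom piuuv
Hunk 2: at line 2 remove [rey,ltlvl] add [dpcj] -> 7 lines: bgp vcd kjw dpcj mfdmz chrom piuuv
Hunk 3: at line 1 remove [kjw,dpcj] add [ogkze] -> 6 lines: bgp vcd ogkze mfdmz chrom piuuv
Hunk 4: at line 3 remove [mfdmz,chrom] add [dlnt,kgcy,ffz] -> 7 lines: bgp vcd ogkze dlnt kgcy ffz piuuv
Hunk 5: at line 1 remove [ogkze,dlnt,kgcy] add [yna,snugr] -> 6 lines: bgp vcd yna snugr ffz piuuv
Hunk 6: at line 3 remove [snugr,ffz] add [gjwwd] -> 5 lines: bgp vcd yna gjwwd piuuv
Hunk 7: at line 1 remove [yna] add [dgh,fcq,bmbbh] -> 7 lines: bgp vcd dgh fcq bmbbh gjwwd piuuv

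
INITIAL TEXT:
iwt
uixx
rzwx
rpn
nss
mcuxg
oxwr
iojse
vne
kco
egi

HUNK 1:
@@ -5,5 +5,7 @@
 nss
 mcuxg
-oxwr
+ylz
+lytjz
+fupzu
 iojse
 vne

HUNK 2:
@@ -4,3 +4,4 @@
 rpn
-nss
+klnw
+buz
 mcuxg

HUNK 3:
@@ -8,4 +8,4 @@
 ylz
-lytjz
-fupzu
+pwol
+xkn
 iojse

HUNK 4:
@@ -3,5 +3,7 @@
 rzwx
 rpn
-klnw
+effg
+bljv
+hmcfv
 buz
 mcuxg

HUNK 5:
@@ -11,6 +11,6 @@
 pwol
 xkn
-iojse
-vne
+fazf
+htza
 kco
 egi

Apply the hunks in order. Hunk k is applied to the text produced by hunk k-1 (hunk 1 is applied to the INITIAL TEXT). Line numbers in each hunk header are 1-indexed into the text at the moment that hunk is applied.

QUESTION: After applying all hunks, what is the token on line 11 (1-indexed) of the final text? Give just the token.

Answer: pwol

Derivation:
Hunk 1: at line 5 remove [oxwr] add [ylz,lytjz,fupzu] -> 13 lines: iwt uixx rzwx rpn nss mcuxg ylz lytjz fupzu iojse vne kco egi
Hunk 2: at line 4 remove [nss] add [klnw,buz] -> 14 lines: iwt uixx rzwx rpn klnw buz mcuxg ylz lytjz fupzu iojse vne kco egi
Hunk 3: at line 8 remove [lytjz,fupzu] add [pwol,xkn] -> 14 lines: iwt uixx rzwx rpn klnw buz mcuxg ylz pwol xkn iojse vne kco egi
Hunk 4: at line 3 remove [klnw] add [effg,bljv,hmcfv] -> 16 lines: iwt uixx rzwx rpn effg bljv hmcfv buz mcuxg ylz pwol xkn iojse vne kco egi
Hunk 5: at line 11 remove [iojse,vne] add [fazf,htza] -> 16 lines: iwt uixx rzwx rpn effg bljv hmcfv buz mcuxg ylz pwol xkn fazf htza kco egi
Final line 11: pwol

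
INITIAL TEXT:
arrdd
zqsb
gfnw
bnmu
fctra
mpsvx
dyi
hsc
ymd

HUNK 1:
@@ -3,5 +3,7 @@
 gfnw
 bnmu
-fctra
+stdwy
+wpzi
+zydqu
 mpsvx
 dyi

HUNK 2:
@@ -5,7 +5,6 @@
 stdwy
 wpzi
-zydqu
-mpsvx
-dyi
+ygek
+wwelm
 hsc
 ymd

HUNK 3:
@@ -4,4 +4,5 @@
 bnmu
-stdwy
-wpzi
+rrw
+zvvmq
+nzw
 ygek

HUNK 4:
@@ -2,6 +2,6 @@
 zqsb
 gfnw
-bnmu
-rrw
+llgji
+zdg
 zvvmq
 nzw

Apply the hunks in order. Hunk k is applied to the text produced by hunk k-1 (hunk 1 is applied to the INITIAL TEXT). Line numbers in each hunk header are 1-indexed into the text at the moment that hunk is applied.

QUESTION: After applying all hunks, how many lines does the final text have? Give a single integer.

Answer: 11

Derivation:
Hunk 1: at line 3 remove [fctra] add [stdwy,wpzi,zydqu] -> 11 lines: arrdd zqsb gfnw bnmu stdwy wpzi zydqu mpsvx dyi hsc ymd
Hunk 2: at line 5 remove [zydqu,mpsvx,dyi] add [ygek,wwelm] -> 10 lines: arrdd zqsb gfnw bnmu stdwy wpzi ygek wwelm hsc ymd
Hunk 3: at line 4 remove [stdwy,wpzi] add [rrw,zvvmq,nzw] -> 11 lines: arrdd zqsb gfnw bnmu rrw zvvmq nzw ygek wwelm hsc ymd
Hunk 4: at line 2 remove [bnmu,rrw] add [llgji,zdg] -> 11 lines: arrdd zqsb gfnw llgji zdg zvvmq nzw ygek wwelm hsc ymd
Final line count: 11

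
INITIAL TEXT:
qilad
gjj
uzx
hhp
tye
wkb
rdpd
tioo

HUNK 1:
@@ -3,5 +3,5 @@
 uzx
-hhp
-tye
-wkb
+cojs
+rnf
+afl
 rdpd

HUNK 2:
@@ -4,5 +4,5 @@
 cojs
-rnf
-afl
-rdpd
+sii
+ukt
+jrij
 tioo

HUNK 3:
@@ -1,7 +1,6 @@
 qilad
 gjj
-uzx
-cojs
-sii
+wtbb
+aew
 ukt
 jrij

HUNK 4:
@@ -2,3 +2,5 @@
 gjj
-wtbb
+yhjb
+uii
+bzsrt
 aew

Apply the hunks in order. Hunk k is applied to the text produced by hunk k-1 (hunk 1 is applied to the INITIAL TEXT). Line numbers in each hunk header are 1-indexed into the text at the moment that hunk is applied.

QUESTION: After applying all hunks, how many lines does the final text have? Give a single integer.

Answer: 9

Derivation:
Hunk 1: at line 3 remove [hhp,tye,wkb] add [cojs,rnf,afl] -> 8 lines: qilad gjj uzx cojs rnf afl rdpd tioo
Hunk 2: at line 4 remove [rnf,afl,rdpd] add [sii,ukt,jrij] -> 8 lines: qilad gjj uzx cojs sii ukt jrij tioo
Hunk 3: at line 1 remove [uzx,cojs,sii] add [wtbb,aew] -> 7 lines: qilad gjj wtbb aew ukt jrij tioo
Hunk 4: at line 2 remove [wtbb] add [yhjb,uii,bzsrt] -> 9 lines: qilad gjj yhjb uii bzsrt aew ukt jrij tioo
Final line count: 9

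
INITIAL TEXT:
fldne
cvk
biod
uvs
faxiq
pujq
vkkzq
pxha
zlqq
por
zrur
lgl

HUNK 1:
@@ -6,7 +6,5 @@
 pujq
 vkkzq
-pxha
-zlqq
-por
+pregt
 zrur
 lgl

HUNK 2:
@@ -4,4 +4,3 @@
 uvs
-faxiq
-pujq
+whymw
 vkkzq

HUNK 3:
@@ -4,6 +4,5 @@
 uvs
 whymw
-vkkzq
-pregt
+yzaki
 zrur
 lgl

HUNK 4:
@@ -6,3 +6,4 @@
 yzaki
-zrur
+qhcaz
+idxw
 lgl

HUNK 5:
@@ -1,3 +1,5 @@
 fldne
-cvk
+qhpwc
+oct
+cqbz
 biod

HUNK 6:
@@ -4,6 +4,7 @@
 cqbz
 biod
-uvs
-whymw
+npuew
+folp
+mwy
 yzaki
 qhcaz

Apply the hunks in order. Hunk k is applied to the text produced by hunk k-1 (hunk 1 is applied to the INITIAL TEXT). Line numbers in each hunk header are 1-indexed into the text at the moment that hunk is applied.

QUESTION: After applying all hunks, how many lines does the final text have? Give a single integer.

Answer: 12

Derivation:
Hunk 1: at line 6 remove [pxha,zlqq,por] add [pregt] -> 10 lines: fldne cvk biod uvs faxiq pujq vkkzq pregt zrur lgl
Hunk 2: at line 4 remove [faxiq,pujq] add [whymw] -> 9 lines: fldne cvk biod uvs whymw vkkzq pregt zrur lgl
Hunk 3: at line 4 remove [vkkzq,pregt] add [yzaki] -> 8 lines: fldne cvk biod uvs whymw yzaki zrur lgl
Hunk 4: at line 6 remove [zrur] add [qhcaz,idxw] -> 9 lines: fldne cvk biod uvs whymw yzaki qhcaz idxw lgl
Hunk 5: at line 1 remove [cvk] add [qhpwc,oct,cqbz] -> 11 lines: fldne qhpwc oct cqbz biod uvs whymw yzaki qhcaz idxw lgl
Hunk 6: at line 4 remove [uvs,whymw] add [npuew,folp,mwy] -> 12 lines: fldne qhpwc oct cqbz biod npuew folp mwy yzaki qhcaz idxw lgl
Final line count: 12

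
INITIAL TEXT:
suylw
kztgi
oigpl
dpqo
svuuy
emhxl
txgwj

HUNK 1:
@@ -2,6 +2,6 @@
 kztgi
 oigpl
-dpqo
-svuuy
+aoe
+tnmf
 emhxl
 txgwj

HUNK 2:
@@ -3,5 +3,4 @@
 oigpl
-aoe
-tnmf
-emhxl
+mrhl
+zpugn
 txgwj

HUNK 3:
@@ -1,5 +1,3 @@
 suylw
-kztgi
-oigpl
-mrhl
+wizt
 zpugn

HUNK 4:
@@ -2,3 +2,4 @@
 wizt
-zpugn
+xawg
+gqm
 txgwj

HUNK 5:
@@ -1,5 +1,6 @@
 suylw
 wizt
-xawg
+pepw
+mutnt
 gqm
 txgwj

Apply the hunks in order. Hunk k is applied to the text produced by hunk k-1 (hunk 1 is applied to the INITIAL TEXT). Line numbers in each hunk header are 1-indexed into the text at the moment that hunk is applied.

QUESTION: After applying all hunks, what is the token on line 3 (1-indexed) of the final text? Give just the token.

Answer: pepw

Derivation:
Hunk 1: at line 2 remove [dpqo,svuuy] add [aoe,tnmf] -> 7 lines: suylw kztgi oigpl aoe tnmf emhxl txgwj
Hunk 2: at line 3 remove [aoe,tnmf,emhxl] add [mrhl,zpugn] -> 6 lines: suylw kztgi oigpl mrhl zpugn txgwj
Hunk 3: at line 1 remove [kztgi,oigpl,mrhl] add [wizt] -> 4 lines: suylw wizt zpugn txgwj
Hunk 4: at line 2 remove [zpugn] add [xawg,gqm] -> 5 lines: suylw wizt xawg gqm txgwj
Hunk 5: at line 1 remove [xawg] add [pepw,mutnt] -> 6 lines: suylw wizt pepw mutnt gqm txgwj
Final line 3: pepw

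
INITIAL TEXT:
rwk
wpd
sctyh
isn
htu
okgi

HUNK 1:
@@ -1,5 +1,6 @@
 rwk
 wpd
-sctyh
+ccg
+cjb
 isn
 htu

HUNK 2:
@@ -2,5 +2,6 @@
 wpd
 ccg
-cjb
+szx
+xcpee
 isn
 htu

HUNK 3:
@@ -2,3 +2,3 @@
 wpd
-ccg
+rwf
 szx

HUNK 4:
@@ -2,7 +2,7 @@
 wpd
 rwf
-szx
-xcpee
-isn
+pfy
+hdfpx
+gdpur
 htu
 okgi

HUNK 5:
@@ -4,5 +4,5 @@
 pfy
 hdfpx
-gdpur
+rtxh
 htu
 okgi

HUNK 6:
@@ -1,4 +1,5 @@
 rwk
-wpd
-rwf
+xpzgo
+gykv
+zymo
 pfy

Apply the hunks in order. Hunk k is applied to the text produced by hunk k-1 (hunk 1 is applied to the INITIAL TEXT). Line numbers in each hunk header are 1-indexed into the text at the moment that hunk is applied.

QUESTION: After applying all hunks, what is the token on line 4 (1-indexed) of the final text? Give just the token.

Answer: zymo

Derivation:
Hunk 1: at line 1 remove [sctyh] add [ccg,cjb] -> 7 lines: rwk wpd ccg cjb isn htu okgi
Hunk 2: at line 2 remove [cjb] add [szx,xcpee] -> 8 lines: rwk wpd ccg szx xcpee isn htu okgi
Hunk 3: at line 2 remove [ccg] add [rwf] -> 8 lines: rwk wpd rwf szx xcpee isn htu okgi
Hunk 4: at line 2 remove [szx,xcpee,isn] add [pfy,hdfpx,gdpur] -> 8 lines: rwk wpd rwf pfy hdfpx gdpur htu okgi
Hunk 5: at line 4 remove [gdpur] add [rtxh] -> 8 lines: rwk wpd rwf pfy hdfpx rtxh htu okgi
Hunk 6: at line 1 remove [wpd,rwf] add [xpzgo,gykv,zymo] -> 9 lines: rwk xpzgo gykv zymo pfy hdfpx rtxh htu okgi
Final line 4: zymo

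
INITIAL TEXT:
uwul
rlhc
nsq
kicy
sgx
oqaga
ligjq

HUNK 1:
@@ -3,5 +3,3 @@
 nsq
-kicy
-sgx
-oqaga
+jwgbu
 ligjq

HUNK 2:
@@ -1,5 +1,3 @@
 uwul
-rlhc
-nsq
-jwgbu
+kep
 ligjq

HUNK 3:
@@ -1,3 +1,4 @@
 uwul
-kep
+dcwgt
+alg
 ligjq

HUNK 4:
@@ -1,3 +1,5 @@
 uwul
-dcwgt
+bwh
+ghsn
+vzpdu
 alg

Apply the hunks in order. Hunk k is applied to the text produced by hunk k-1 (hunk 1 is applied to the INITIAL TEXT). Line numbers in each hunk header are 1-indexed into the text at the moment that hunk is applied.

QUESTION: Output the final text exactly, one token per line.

Answer: uwul
bwh
ghsn
vzpdu
alg
ligjq

Derivation:
Hunk 1: at line 3 remove [kicy,sgx,oqaga] add [jwgbu] -> 5 lines: uwul rlhc nsq jwgbu ligjq
Hunk 2: at line 1 remove [rlhc,nsq,jwgbu] add [kep] -> 3 lines: uwul kep ligjq
Hunk 3: at line 1 remove [kep] add [dcwgt,alg] -> 4 lines: uwul dcwgt alg ligjq
Hunk 4: at line 1 remove [dcwgt] add [bwh,ghsn,vzpdu] -> 6 lines: uwul bwh ghsn vzpdu alg ligjq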